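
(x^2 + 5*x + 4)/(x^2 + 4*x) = (x + 1)/x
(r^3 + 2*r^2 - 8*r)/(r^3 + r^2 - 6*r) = (r + 4)/(r + 3)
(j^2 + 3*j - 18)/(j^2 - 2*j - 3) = (j + 6)/(j + 1)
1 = 1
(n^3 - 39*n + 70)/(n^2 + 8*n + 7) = (n^2 - 7*n + 10)/(n + 1)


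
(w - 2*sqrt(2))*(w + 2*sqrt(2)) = w^2 - 8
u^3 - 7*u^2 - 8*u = u*(u - 8)*(u + 1)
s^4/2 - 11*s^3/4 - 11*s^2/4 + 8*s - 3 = (s/2 + 1)*(s - 6)*(s - 1)*(s - 1/2)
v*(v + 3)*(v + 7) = v^3 + 10*v^2 + 21*v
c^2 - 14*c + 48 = (c - 8)*(c - 6)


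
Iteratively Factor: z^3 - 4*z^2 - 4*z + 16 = (z - 4)*(z^2 - 4) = (z - 4)*(z - 2)*(z + 2)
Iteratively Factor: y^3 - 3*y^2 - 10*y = (y)*(y^2 - 3*y - 10) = y*(y - 5)*(y + 2)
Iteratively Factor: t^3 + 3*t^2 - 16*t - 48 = (t + 3)*(t^2 - 16) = (t - 4)*(t + 3)*(t + 4)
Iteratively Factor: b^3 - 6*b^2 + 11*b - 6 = (b - 3)*(b^2 - 3*b + 2) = (b - 3)*(b - 1)*(b - 2)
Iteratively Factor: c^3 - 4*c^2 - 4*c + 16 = (c - 2)*(c^2 - 2*c - 8) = (c - 4)*(c - 2)*(c + 2)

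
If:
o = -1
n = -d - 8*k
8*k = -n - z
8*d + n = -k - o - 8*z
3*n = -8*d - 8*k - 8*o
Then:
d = -8/41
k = -23/41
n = 192/41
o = -1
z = -8/41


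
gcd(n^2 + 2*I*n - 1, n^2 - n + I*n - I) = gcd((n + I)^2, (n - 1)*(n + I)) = n + I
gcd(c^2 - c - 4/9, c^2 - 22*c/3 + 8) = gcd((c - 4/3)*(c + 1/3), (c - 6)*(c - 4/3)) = c - 4/3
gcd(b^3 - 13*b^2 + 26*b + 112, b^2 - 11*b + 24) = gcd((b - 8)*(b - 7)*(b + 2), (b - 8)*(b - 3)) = b - 8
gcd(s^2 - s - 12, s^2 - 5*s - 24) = s + 3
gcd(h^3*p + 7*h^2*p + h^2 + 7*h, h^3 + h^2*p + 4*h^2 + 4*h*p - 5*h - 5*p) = 1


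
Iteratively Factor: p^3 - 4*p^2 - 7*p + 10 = (p - 1)*(p^2 - 3*p - 10) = (p - 1)*(p + 2)*(p - 5)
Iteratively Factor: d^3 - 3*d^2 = (d)*(d^2 - 3*d) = d*(d - 3)*(d)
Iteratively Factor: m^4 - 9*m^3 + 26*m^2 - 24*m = (m - 4)*(m^3 - 5*m^2 + 6*m) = (m - 4)*(m - 3)*(m^2 - 2*m) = (m - 4)*(m - 3)*(m - 2)*(m)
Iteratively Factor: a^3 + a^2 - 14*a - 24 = (a - 4)*(a^2 + 5*a + 6) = (a - 4)*(a + 3)*(a + 2)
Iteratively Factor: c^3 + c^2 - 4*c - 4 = (c + 2)*(c^2 - c - 2) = (c - 2)*(c + 2)*(c + 1)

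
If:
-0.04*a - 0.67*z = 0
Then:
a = -16.75*z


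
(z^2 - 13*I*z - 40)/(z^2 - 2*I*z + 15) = (z - 8*I)/(z + 3*I)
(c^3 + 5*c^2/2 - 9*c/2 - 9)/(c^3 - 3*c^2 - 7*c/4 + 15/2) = 2*(c + 3)/(2*c - 5)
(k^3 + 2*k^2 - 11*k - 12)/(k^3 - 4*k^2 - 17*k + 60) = (k + 1)/(k - 5)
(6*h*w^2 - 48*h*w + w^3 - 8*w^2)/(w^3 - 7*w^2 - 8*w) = (6*h + w)/(w + 1)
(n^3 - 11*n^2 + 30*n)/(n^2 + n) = (n^2 - 11*n + 30)/(n + 1)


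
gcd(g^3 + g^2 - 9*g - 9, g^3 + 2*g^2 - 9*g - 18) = g^2 - 9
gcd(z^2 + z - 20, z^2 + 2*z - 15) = z + 5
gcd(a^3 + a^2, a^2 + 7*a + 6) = a + 1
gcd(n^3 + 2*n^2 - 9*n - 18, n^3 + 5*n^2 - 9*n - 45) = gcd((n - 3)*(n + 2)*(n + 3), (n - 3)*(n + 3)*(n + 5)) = n^2 - 9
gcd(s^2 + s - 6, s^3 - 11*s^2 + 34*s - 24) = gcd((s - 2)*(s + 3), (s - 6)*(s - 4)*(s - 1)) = 1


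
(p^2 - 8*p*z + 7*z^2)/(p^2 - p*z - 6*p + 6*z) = (p - 7*z)/(p - 6)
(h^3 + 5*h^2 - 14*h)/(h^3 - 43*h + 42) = h*(h - 2)/(h^2 - 7*h + 6)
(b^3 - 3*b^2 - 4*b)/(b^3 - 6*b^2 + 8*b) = (b + 1)/(b - 2)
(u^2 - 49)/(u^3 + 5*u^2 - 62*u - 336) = (u - 7)/(u^2 - 2*u - 48)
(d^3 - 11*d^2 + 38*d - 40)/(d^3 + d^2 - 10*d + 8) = (d^2 - 9*d + 20)/(d^2 + 3*d - 4)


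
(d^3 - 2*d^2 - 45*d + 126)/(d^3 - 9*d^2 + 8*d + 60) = (d^2 + 4*d - 21)/(d^2 - 3*d - 10)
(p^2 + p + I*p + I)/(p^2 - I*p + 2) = (p + 1)/(p - 2*I)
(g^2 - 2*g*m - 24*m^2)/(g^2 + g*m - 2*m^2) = (g^2 - 2*g*m - 24*m^2)/(g^2 + g*m - 2*m^2)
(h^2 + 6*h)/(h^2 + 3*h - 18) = h/(h - 3)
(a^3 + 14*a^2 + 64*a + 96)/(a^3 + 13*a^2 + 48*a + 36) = (a^2 + 8*a + 16)/(a^2 + 7*a + 6)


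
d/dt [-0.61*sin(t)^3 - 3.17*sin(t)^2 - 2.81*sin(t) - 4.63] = (-6.34*sin(t) + 0.915*cos(2*t) - 3.725)*cos(t)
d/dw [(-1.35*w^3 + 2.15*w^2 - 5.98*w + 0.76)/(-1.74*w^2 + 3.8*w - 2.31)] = (2.349*w^4 - 10.26*w^3 + 7.1203*w^2 - 7.2882*w + 10.9258)/(3.0276*w^4 - 13.224*w^3 + 22.4788*w^2 - 17.556*w + 5.3361)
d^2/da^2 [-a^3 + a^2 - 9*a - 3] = 2 - 6*a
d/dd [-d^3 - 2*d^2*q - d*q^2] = -3*d^2 - 4*d*q - q^2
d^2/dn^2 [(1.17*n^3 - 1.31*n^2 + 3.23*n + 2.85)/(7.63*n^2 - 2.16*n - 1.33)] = (-1.13686837721616e-13*n^5 + 1.13686837721616e-13*n^4 + 367.565068*n^3 + 935.913552*n^2 - 72.7377*n + 61.244144)/(444.194947*n^6 - 377.245512*n^5 - 125.489847*n^4 + 121.439088*n^3 + 21.874377*n^2 - 11.462472*n - 2.352637)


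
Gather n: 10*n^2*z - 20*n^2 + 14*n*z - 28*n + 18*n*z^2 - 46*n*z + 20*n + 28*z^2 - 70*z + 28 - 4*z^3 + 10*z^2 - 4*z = n^2*(10*z - 20) + n*(18*z^2 - 32*z - 8) - 4*z^3 + 38*z^2 - 74*z + 28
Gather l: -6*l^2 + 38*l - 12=-6*l^2 + 38*l - 12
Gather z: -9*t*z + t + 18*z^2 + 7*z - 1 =t + 18*z^2 + z*(7 - 9*t) - 1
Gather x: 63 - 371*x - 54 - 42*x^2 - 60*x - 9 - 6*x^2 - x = -48*x^2 - 432*x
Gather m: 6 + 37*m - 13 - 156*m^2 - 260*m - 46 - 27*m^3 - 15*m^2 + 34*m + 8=-27*m^3 - 171*m^2 - 189*m - 45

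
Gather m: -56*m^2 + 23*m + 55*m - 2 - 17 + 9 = -56*m^2 + 78*m - 10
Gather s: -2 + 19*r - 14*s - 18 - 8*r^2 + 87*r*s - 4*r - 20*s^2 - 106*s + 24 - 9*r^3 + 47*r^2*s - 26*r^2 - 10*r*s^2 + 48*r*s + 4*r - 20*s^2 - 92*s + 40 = -9*r^3 - 34*r^2 + 19*r + s^2*(-10*r - 40) + s*(47*r^2 + 135*r - 212) + 44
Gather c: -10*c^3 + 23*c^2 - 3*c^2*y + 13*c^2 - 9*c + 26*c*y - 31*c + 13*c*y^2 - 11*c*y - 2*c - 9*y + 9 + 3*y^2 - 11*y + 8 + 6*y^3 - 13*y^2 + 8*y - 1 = -10*c^3 + c^2*(36 - 3*y) + c*(13*y^2 + 15*y - 42) + 6*y^3 - 10*y^2 - 12*y + 16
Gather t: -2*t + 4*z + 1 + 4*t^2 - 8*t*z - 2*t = 4*t^2 + t*(-8*z - 4) + 4*z + 1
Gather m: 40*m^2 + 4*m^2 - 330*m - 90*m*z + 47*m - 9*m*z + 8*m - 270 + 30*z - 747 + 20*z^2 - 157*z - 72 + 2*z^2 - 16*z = 44*m^2 + m*(-99*z - 275) + 22*z^2 - 143*z - 1089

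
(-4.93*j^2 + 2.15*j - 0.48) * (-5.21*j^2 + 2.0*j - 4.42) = 25.6853*j^4 - 21.0615*j^3 + 28.5914*j^2 - 10.463*j + 2.1216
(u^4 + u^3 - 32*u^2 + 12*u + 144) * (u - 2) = u^5 - u^4 - 34*u^3 + 76*u^2 + 120*u - 288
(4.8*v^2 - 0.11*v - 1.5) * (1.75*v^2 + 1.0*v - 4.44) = 8.4*v^4 + 4.6075*v^3 - 24.047*v^2 - 1.0116*v + 6.66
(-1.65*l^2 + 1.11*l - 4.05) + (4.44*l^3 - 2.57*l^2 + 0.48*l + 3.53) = 4.44*l^3 - 4.22*l^2 + 1.59*l - 0.52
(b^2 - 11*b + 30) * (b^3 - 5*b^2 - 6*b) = b^5 - 16*b^4 + 79*b^3 - 84*b^2 - 180*b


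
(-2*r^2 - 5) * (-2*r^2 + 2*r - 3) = 4*r^4 - 4*r^3 + 16*r^2 - 10*r + 15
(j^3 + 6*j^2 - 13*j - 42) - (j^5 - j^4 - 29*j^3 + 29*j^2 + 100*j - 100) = -j^5 + j^4 + 30*j^3 - 23*j^2 - 113*j + 58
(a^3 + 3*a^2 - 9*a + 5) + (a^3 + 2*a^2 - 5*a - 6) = 2*a^3 + 5*a^2 - 14*a - 1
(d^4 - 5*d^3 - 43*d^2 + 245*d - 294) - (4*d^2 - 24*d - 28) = d^4 - 5*d^3 - 47*d^2 + 269*d - 266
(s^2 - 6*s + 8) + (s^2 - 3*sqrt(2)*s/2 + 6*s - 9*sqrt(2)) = 2*s^2 - 3*sqrt(2)*s/2 - 9*sqrt(2) + 8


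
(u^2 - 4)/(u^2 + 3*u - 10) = (u + 2)/(u + 5)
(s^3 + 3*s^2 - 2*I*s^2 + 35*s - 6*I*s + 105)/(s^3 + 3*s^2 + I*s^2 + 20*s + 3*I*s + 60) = (s - 7*I)/(s - 4*I)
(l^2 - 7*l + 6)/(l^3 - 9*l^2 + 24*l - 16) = (l - 6)/(l^2 - 8*l + 16)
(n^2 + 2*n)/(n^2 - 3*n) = (n + 2)/(n - 3)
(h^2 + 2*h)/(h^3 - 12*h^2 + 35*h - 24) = h*(h + 2)/(h^3 - 12*h^2 + 35*h - 24)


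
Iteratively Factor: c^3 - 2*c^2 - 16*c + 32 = (c - 2)*(c^2 - 16) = (c - 2)*(c + 4)*(c - 4)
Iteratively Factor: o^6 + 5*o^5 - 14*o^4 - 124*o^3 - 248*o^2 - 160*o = (o - 5)*(o^5 + 10*o^4 + 36*o^3 + 56*o^2 + 32*o) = (o - 5)*(o + 2)*(o^4 + 8*o^3 + 20*o^2 + 16*o) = (o - 5)*(o + 2)^2*(o^3 + 6*o^2 + 8*o) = o*(o - 5)*(o + 2)^2*(o^2 + 6*o + 8) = o*(o - 5)*(o + 2)^2*(o + 4)*(o + 2)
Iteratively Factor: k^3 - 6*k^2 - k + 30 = (k - 5)*(k^2 - k - 6) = (k - 5)*(k - 3)*(k + 2)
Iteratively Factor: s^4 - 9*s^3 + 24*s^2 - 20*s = (s - 2)*(s^3 - 7*s^2 + 10*s) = (s - 2)^2*(s^2 - 5*s) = (s - 5)*(s - 2)^2*(s)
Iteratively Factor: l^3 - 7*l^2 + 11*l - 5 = (l - 1)*(l^2 - 6*l + 5) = (l - 1)^2*(l - 5)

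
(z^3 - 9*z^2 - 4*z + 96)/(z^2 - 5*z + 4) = (z^2 - 5*z - 24)/(z - 1)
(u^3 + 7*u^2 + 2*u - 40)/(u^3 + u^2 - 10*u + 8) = (u + 5)/(u - 1)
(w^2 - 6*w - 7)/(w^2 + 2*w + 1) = (w - 7)/(w + 1)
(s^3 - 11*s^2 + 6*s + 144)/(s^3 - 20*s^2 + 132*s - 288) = (s + 3)/(s - 6)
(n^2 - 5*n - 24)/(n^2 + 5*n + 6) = (n - 8)/(n + 2)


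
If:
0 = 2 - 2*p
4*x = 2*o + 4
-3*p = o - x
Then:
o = -4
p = 1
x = -1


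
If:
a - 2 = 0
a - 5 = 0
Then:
No Solution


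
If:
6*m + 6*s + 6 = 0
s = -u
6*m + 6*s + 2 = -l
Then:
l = 4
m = u - 1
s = -u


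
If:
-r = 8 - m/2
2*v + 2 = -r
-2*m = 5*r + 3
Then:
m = 74/9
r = -35/9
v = 17/18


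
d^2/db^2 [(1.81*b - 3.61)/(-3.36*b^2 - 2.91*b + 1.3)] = (-(1.81*b - 3.61)*(6.72*b + 2.91)*(13.44*b + 5.82) + (36.4896*b - 13.725)*(3.36*b^2 + 2.91*b - 1.3))/(3.36*b^2 + 2.91*b - 1.3)^3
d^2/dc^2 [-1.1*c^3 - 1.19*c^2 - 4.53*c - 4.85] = -6.6*c - 2.38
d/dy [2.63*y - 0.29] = 2.63000000000000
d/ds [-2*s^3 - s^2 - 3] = 2*s*(-3*s - 1)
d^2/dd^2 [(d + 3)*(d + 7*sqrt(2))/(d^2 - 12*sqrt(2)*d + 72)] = 2*(3*d^3 + 19*sqrt(2)*d^3 - 216*d^2 + 63*sqrt(2)*d^2 - 2160*d - 1512*sqrt(2)*d + 7128*sqrt(2) + 17280)/(d^6 - 36*sqrt(2)*d^5 + 1080*d^4 - 8640*sqrt(2)*d^3 + 77760*d^2 - 186624*sqrt(2)*d + 373248)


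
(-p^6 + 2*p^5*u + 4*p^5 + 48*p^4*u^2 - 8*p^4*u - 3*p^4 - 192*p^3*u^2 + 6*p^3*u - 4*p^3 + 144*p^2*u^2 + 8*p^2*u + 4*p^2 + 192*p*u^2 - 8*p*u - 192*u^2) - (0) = -p^6 + 2*p^5*u + 4*p^5 + 48*p^4*u^2 - 8*p^4*u - 3*p^4 - 192*p^3*u^2 + 6*p^3*u - 4*p^3 + 144*p^2*u^2 + 8*p^2*u + 4*p^2 + 192*p*u^2 - 8*p*u - 192*u^2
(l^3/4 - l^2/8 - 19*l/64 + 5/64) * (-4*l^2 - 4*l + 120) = -l^5 - l^4/2 + 507*l^3/16 - 113*l^2/8 - 575*l/16 + 75/8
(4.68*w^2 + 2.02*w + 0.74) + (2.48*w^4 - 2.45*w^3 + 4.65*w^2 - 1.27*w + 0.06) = 2.48*w^4 - 2.45*w^3 + 9.33*w^2 + 0.75*w + 0.8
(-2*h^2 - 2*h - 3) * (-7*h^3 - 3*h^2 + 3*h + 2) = 14*h^5 + 20*h^4 + 21*h^3 - h^2 - 13*h - 6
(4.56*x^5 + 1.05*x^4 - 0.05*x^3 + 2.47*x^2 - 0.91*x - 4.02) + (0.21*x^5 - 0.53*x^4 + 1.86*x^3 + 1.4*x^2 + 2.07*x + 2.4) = 4.77*x^5 + 0.52*x^4 + 1.81*x^3 + 3.87*x^2 + 1.16*x - 1.62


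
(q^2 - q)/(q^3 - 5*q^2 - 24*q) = (1 - q)/(-q^2 + 5*q + 24)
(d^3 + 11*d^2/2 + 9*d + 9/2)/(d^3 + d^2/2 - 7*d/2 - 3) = (d + 3)/(d - 2)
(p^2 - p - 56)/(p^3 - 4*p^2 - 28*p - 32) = (p + 7)/(p^2 + 4*p + 4)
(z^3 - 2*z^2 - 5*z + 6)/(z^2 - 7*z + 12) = (z^2 + z - 2)/(z - 4)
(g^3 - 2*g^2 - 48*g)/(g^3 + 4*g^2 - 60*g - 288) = g/(g + 6)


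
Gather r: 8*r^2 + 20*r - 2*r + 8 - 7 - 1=8*r^2 + 18*r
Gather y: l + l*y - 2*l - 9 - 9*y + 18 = -l + y*(l - 9) + 9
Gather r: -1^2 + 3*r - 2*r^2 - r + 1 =-2*r^2 + 2*r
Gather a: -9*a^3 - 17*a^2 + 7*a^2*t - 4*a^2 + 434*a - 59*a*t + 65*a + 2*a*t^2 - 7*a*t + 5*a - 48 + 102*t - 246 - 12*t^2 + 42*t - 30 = -9*a^3 + a^2*(7*t - 21) + a*(2*t^2 - 66*t + 504) - 12*t^2 + 144*t - 324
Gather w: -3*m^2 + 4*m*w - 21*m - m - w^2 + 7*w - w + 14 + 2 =-3*m^2 - 22*m - w^2 + w*(4*m + 6) + 16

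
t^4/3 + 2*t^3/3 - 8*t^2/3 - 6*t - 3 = (t/3 + 1/3)*(t - 3)*(t + 1)*(t + 3)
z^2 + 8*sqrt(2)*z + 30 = (z + 3*sqrt(2))*(z + 5*sqrt(2))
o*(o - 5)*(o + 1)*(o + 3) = o^4 - o^3 - 17*o^2 - 15*o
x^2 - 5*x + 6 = (x - 3)*(x - 2)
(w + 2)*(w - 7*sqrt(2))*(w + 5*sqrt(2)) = w^3 - 2*sqrt(2)*w^2 + 2*w^2 - 70*w - 4*sqrt(2)*w - 140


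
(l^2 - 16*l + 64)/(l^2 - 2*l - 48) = (l - 8)/(l + 6)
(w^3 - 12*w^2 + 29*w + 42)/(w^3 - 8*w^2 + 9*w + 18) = (w - 7)/(w - 3)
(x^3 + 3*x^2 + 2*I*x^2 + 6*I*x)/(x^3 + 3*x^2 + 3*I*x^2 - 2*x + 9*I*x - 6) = x/(x + I)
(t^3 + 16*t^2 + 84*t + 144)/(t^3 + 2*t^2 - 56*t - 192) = (t + 6)/(t - 8)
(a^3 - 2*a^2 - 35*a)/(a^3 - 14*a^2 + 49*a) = (a + 5)/(a - 7)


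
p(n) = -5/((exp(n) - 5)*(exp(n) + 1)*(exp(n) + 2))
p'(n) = 5*exp(n)/((exp(n) - 5)*(exp(n) + 1)*(exp(n) + 2)^2) + 5*exp(n)/((exp(n) - 5)*(exp(n) + 1)^2*(exp(n) + 2)) + 5*exp(n)/((exp(n) - 5)^2*(exp(n) + 1)*(exp(n) + 2))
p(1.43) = 0.19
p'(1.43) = 0.69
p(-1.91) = 0.42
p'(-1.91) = -0.07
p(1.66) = -0.42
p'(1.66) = 9.27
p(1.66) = -0.42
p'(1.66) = 9.27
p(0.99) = 0.13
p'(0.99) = -0.02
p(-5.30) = 0.50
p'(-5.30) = -0.00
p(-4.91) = 0.50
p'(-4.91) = -0.00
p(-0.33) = 0.25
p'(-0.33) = -0.13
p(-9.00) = 0.50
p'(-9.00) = 0.00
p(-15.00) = 0.50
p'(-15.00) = 0.00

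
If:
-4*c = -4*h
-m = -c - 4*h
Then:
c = m/5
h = m/5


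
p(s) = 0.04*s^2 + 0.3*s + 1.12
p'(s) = 0.08*s + 0.3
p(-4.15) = 0.56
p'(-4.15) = -0.03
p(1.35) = 1.60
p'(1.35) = 0.41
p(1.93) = 1.85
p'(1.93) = 0.45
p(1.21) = 1.54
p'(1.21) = 0.40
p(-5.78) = 0.72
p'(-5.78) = -0.16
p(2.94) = 2.35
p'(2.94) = 0.54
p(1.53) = 1.67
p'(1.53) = 0.42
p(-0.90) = 0.88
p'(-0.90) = 0.23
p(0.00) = 1.12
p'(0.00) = 0.30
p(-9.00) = 1.66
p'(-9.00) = -0.42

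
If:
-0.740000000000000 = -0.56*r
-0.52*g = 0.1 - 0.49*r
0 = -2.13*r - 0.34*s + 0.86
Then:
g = 1.05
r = 1.32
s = -5.75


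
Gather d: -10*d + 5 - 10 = -10*d - 5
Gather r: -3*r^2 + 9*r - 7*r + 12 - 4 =-3*r^2 + 2*r + 8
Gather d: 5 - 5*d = 5 - 5*d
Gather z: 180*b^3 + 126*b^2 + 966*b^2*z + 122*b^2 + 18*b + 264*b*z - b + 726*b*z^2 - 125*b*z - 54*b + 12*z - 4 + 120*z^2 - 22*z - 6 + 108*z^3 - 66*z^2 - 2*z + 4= 180*b^3 + 248*b^2 - 37*b + 108*z^3 + z^2*(726*b + 54) + z*(966*b^2 + 139*b - 12) - 6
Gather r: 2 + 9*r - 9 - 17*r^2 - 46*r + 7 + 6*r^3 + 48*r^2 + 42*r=6*r^3 + 31*r^2 + 5*r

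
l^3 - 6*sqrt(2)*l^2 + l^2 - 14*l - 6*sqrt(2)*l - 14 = (l + 1)*(l - 7*sqrt(2))*(l + sqrt(2))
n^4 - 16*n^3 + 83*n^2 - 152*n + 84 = (n - 7)*(n - 6)*(n - 2)*(n - 1)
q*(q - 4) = q^2 - 4*q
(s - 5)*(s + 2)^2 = s^3 - s^2 - 16*s - 20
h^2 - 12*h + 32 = (h - 8)*(h - 4)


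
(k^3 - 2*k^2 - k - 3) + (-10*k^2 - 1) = k^3 - 12*k^2 - k - 4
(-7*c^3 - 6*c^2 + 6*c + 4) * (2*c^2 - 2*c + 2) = -14*c^5 + 2*c^4 + 10*c^3 - 16*c^2 + 4*c + 8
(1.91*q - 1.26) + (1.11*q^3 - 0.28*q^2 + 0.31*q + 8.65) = 1.11*q^3 - 0.28*q^2 + 2.22*q + 7.39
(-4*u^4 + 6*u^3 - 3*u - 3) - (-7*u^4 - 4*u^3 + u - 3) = 3*u^4 + 10*u^3 - 4*u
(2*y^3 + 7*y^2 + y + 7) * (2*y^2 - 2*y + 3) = 4*y^5 + 10*y^4 - 6*y^3 + 33*y^2 - 11*y + 21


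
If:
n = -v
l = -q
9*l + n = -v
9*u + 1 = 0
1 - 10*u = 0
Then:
No Solution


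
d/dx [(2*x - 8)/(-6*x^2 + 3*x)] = 4*(x^2 - 8*x + 2)/(3*x^2*(4*x^2 - 4*x + 1))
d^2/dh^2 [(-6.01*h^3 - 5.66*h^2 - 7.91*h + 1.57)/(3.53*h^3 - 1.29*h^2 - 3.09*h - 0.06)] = (-2.27373675443232e-13*h^7 - 195.792862*h^6 - 984.725976*h^5 + 65.1814499999998*h^4 - 398.773014*h^3 - 111.235788*h^2 + 43.087806*h + 32.630274)/(43.986977*h^9 - 48.223683*h^8 - 97.889724*h^7 + 80.035947*h^6 + 87.327504*h^5 - 33.323913*h^4 - 30.900501*h^3 - 1.73259*h^2 - 0.033372*h - 0.000216)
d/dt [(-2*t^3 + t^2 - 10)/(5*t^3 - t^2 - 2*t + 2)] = (-3*t^4 + 8*t^3 + 136*t^2 - 16*t - 20)/(25*t^6 - 10*t^5 - 19*t^4 + 24*t^3 - 8*t + 4)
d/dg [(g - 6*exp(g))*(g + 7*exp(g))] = g*exp(g) + 2*g - 84*exp(2*g) + exp(g)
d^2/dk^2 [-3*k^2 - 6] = -6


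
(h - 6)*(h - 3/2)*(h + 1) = h^3 - 13*h^2/2 + 3*h/2 + 9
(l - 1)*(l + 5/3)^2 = l^3 + 7*l^2/3 - 5*l/9 - 25/9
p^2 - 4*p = p*(p - 4)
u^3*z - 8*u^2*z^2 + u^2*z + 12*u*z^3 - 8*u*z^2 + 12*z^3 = (u - 6*z)*(u - 2*z)*(u*z + z)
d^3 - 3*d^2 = d^2*(d - 3)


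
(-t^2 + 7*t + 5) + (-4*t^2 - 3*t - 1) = -5*t^2 + 4*t + 4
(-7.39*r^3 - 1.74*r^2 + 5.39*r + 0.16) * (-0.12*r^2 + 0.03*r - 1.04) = 0.8868*r^5 - 0.0129*r^4 + 6.9866*r^3 + 1.9521*r^2 - 5.6008*r - 0.1664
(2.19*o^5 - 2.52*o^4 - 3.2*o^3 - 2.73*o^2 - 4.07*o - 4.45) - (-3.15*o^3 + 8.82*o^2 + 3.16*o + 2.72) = 2.19*o^5 - 2.52*o^4 - 0.0500000000000003*o^3 - 11.55*o^2 - 7.23*o - 7.17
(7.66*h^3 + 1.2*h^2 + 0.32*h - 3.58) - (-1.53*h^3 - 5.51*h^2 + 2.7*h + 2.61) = 9.19*h^3 + 6.71*h^2 - 2.38*h - 6.19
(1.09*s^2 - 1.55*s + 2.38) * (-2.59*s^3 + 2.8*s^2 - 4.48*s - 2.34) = -2.8231*s^5 + 7.0665*s^4 - 15.3874*s^3 + 11.0574*s^2 - 7.0354*s - 5.5692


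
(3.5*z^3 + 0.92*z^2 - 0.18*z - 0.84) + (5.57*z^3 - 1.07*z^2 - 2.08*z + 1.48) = 9.07*z^3 - 0.15*z^2 - 2.26*z + 0.64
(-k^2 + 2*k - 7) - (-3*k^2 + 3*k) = 2*k^2 - k - 7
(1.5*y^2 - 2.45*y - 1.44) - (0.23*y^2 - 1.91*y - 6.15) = 1.27*y^2 - 0.54*y + 4.71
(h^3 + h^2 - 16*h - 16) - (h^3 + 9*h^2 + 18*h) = -8*h^2 - 34*h - 16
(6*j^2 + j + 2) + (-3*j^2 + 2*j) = 3*j^2 + 3*j + 2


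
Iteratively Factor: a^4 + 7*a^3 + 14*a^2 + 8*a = (a)*(a^3 + 7*a^2 + 14*a + 8) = a*(a + 2)*(a^2 + 5*a + 4) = a*(a + 2)*(a + 4)*(a + 1)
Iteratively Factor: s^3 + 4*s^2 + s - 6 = (s - 1)*(s^2 + 5*s + 6) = (s - 1)*(s + 2)*(s + 3)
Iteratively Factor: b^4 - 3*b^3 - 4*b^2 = (b + 1)*(b^3 - 4*b^2) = b*(b + 1)*(b^2 - 4*b) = b*(b - 4)*(b + 1)*(b)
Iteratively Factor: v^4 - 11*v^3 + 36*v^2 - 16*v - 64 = (v - 4)*(v^3 - 7*v^2 + 8*v + 16) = (v - 4)*(v + 1)*(v^2 - 8*v + 16) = (v - 4)^2*(v + 1)*(v - 4)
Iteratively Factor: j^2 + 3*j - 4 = (j + 4)*(j - 1)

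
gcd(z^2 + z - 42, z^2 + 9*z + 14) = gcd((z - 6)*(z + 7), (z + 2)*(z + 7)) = z + 7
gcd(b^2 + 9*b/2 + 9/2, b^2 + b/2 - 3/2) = b + 3/2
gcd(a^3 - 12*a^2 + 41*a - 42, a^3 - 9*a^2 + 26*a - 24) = a^2 - 5*a + 6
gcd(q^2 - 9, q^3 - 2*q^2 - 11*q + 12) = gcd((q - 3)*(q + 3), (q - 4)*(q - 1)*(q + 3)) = q + 3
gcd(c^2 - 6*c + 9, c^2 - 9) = c - 3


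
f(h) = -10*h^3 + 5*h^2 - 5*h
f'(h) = -30*h^2 + 10*h - 5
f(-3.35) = 448.82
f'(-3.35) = -375.18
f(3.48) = -378.29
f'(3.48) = -333.51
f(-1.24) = 32.95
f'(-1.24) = -63.53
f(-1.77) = 79.97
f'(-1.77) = -116.69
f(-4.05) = 766.56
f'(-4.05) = -537.58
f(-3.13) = 371.28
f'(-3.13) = -330.21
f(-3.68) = 584.47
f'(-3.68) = -448.07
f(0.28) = -1.23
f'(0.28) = -4.55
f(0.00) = 0.00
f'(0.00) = -5.00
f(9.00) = -6930.00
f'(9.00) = -2345.00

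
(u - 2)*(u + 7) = u^2 + 5*u - 14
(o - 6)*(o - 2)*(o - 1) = o^3 - 9*o^2 + 20*o - 12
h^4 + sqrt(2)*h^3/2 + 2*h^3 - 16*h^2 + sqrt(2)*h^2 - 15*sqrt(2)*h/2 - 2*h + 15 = (h - 3)*(h + 5)*(h - sqrt(2)/2)*(h + sqrt(2))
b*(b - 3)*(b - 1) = b^3 - 4*b^2 + 3*b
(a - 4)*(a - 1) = a^2 - 5*a + 4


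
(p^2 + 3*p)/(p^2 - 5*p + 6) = p*(p + 3)/(p^2 - 5*p + 6)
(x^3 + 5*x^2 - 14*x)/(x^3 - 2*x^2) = (x + 7)/x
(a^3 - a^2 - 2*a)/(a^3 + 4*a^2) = (a^2 - a - 2)/(a*(a + 4))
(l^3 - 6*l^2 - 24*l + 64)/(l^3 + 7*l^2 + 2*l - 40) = (l - 8)/(l + 5)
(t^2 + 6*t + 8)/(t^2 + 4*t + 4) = (t + 4)/(t + 2)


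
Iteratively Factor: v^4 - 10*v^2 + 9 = (v - 3)*(v^3 + 3*v^2 - v - 3) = (v - 3)*(v + 3)*(v^2 - 1) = (v - 3)*(v - 1)*(v + 3)*(v + 1)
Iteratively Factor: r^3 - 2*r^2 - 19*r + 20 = (r - 5)*(r^2 + 3*r - 4) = (r - 5)*(r + 4)*(r - 1)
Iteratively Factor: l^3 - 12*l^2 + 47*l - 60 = (l - 5)*(l^2 - 7*l + 12) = (l - 5)*(l - 4)*(l - 3)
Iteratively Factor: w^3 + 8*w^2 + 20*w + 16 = (w + 4)*(w^2 + 4*w + 4) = (w + 2)*(w + 4)*(w + 2)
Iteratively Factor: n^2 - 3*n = (n - 3)*(n)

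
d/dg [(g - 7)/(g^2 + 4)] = (g^2 - 2*g*(g - 7) + 4)/(g^2 + 4)^2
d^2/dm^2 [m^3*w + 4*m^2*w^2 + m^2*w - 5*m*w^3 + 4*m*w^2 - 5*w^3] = 2*w*(3*m + 4*w + 1)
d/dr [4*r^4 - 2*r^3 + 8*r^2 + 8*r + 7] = 16*r^3 - 6*r^2 + 16*r + 8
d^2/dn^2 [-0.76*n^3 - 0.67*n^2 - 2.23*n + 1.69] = -4.56*n - 1.34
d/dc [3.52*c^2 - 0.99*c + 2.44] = 7.04*c - 0.99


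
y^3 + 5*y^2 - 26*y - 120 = (y - 5)*(y + 4)*(y + 6)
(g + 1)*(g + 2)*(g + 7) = g^3 + 10*g^2 + 23*g + 14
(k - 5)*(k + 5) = k^2 - 25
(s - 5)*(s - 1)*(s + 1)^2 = s^4 - 4*s^3 - 6*s^2 + 4*s + 5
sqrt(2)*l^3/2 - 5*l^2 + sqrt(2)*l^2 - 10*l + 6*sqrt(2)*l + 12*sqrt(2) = (l - 3*sqrt(2))*(l - 2*sqrt(2))*(sqrt(2)*l/2 + sqrt(2))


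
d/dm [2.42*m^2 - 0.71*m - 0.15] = 4.84*m - 0.71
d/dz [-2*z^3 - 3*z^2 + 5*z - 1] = -6*z^2 - 6*z + 5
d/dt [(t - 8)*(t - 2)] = 2*t - 10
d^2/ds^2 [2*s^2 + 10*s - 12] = 4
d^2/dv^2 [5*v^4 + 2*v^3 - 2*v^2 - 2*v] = 60*v^2 + 12*v - 4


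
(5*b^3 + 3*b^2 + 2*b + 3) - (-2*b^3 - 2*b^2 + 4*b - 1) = 7*b^3 + 5*b^2 - 2*b + 4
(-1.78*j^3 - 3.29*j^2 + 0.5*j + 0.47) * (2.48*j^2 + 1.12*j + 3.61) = -4.4144*j^5 - 10.1528*j^4 - 8.8706*j^3 - 10.1513*j^2 + 2.3314*j + 1.6967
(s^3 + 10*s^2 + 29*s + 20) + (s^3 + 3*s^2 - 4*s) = 2*s^3 + 13*s^2 + 25*s + 20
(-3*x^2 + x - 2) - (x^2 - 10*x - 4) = -4*x^2 + 11*x + 2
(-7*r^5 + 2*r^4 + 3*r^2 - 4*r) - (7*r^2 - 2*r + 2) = -7*r^5 + 2*r^4 - 4*r^2 - 2*r - 2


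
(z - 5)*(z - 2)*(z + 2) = z^3 - 5*z^2 - 4*z + 20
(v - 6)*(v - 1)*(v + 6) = v^3 - v^2 - 36*v + 36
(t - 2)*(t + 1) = t^2 - t - 2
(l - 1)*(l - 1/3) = l^2 - 4*l/3 + 1/3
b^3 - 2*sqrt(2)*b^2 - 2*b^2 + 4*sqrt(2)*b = b*(b - 2)*(b - 2*sqrt(2))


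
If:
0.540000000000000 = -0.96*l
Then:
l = -0.56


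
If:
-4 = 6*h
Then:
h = -2/3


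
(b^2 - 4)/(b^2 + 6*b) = (b^2 - 4)/(b*(b + 6))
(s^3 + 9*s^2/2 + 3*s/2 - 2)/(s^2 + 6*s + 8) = (2*s^2 + s - 1)/(2*(s + 2))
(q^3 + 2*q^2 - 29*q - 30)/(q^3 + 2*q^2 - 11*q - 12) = (q^2 + q - 30)/(q^2 + q - 12)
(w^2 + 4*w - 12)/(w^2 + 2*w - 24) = (w - 2)/(w - 4)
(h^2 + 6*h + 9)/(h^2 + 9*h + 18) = (h + 3)/(h + 6)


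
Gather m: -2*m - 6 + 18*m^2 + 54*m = 18*m^2 + 52*m - 6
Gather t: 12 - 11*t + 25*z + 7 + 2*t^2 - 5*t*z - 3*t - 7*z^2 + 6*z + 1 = 2*t^2 + t*(-5*z - 14) - 7*z^2 + 31*z + 20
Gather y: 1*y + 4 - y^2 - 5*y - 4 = -y^2 - 4*y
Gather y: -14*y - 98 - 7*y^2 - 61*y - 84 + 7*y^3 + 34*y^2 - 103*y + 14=7*y^3 + 27*y^2 - 178*y - 168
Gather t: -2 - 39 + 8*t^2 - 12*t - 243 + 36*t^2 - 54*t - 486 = 44*t^2 - 66*t - 770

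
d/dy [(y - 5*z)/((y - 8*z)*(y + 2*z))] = ((-y + 5*z)*(y - 8*z) + (-y + 5*z)*(y + 2*z) + (y - 8*z)*(y + 2*z))/((y - 8*z)^2*(y + 2*z)^2)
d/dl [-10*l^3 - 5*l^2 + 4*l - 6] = -30*l^2 - 10*l + 4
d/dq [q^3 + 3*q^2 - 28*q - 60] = 3*q^2 + 6*q - 28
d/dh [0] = 0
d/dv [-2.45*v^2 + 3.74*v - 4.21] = 3.74 - 4.9*v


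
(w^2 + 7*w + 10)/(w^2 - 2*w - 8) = (w + 5)/(w - 4)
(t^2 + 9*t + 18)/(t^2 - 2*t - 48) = (t + 3)/(t - 8)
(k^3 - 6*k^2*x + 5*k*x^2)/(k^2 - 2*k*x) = (k^2 - 6*k*x + 5*x^2)/(k - 2*x)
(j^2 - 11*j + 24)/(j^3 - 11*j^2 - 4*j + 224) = (j - 3)/(j^2 - 3*j - 28)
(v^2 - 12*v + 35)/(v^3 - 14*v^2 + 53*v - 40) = (v - 7)/(v^2 - 9*v + 8)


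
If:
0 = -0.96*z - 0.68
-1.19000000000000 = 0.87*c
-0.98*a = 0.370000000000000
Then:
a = -0.38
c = -1.37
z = -0.71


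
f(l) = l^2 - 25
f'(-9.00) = -18.00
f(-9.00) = 56.00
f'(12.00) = 24.00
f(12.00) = 119.00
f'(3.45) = 6.90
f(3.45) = -13.10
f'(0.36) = 0.72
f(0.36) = -24.87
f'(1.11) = 2.22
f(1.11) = -23.77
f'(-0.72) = -1.44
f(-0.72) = -24.48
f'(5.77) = 11.54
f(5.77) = 8.29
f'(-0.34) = -0.68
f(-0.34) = -24.88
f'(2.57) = 5.14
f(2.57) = -18.40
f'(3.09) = 6.18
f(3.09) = -15.45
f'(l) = 2*l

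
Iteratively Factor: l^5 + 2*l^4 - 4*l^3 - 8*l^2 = (l)*(l^4 + 2*l^3 - 4*l^2 - 8*l) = l*(l + 2)*(l^3 - 4*l) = l*(l + 2)^2*(l^2 - 2*l) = l*(l - 2)*(l + 2)^2*(l)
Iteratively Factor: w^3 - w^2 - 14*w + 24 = (w + 4)*(w^2 - 5*w + 6) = (w - 3)*(w + 4)*(w - 2)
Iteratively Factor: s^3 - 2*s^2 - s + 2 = (s - 1)*(s^2 - s - 2) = (s - 2)*(s - 1)*(s + 1)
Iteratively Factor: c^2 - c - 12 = (c - 4)*(c + 3)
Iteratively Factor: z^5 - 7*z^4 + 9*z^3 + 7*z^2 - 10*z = (z - 1)*(z^4 - 6*z^3 + 3*z^2 + 10*z) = (z - 5)*(z - 1)*(z^3 - z^2 - 2*z) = (z - 5)*(z - 2)*(z - 1)*(z^2 + z) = (z - 5)*(z - 2)*(z - 1)*(z + 1)*(z)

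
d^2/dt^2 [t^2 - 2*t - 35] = 2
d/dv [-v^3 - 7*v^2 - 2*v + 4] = -3*v^2 - 14*v - 2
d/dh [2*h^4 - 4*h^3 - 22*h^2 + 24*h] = 8*h^3 - 12*h^2 - 44*h + 24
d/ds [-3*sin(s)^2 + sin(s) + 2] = (1 - 6*sin(s))*cos(s)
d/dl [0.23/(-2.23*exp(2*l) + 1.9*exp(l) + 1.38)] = (1.0258*exp(l) - 0.437)*exp(l)/(-2.23*exp(2*l) + 1.9*exp(l) + 1.38)^2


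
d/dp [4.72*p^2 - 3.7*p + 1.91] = 9.44*p - 3.7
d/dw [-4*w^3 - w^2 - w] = -12*w^2 - 2*w - 1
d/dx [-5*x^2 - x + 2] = -10*x - 1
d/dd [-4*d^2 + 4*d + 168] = 4 - 8*d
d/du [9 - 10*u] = -10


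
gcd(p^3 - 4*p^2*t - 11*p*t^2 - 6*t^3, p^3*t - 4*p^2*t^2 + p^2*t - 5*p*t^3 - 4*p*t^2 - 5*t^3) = p + t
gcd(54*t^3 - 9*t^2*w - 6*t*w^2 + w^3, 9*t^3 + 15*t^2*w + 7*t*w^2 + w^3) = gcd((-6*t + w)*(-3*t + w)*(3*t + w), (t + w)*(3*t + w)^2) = 3*t + w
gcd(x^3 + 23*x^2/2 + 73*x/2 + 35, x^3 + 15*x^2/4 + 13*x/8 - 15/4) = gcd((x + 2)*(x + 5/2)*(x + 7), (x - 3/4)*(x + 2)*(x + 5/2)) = x^2 + 9*x/2 + 5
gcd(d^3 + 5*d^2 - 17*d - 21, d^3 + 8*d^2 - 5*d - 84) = d^2 + 4*d - 21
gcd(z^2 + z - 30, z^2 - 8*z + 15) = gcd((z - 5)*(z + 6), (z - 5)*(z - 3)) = z - 5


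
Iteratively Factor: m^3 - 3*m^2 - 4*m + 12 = (m - 2)*(m^2 - m - 6) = (m - 2)*(m + 2)*(m - 3)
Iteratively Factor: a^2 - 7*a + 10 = (a - 5)*(a - 2)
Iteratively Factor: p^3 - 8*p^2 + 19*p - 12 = (p - 4)*(p^2 - 4*p + 3) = (p - 4)*(p - 3)*(p - 1)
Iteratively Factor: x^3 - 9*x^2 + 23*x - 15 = (x - 1)*(x^2 - 8*x + 15) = (x - 5)*(x - 1)*(x - 3)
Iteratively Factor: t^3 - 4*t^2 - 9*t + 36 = (t - 3)*(t^2 - t - 12) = (t - 4)*(t - 3)*(t + 3)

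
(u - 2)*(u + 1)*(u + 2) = u^3 + u^2 - 4*u - 4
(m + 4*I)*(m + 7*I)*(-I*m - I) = -I*m^3 + 11*m^2 - I*m^2 + 11*m + 28*I*m + 28*I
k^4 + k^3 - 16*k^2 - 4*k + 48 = (k - 3)*(k - 2)*(k + 2)*(k + 4)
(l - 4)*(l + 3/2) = l^2 - 5*l/2 - 6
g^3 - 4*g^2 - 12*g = g*(g - 6)*(g + 2)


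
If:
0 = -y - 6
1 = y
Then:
No Solution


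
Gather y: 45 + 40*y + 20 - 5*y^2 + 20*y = -5*y^2 + 60*y + 65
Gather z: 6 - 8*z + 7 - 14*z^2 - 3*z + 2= -14*z^2 - 11*z + 15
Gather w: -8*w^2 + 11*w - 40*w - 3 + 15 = -8*w^2 - 29*w + 12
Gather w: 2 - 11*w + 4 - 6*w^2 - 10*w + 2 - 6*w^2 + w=-12*w^2 - 20*w + 8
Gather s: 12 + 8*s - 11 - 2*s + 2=6*s + 3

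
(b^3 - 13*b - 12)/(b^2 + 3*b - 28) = (b^2 + 4*b + 3)/(b + 7)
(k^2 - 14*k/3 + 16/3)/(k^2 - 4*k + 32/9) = 3*(k - 2)/(3*k - 4)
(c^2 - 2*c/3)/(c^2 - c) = (c - 2/3)/(c - 1)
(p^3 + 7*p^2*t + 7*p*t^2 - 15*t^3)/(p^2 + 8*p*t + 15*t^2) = p - t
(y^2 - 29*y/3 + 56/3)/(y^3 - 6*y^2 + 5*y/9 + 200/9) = 3*(y - 7)/(3*y^2 - 10*y - 25)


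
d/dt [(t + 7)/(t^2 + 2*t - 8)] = (t^2 + 2*t - 2*(t + 1)*(t + 7) - 8)/(t^2 + 2*t - 8)^2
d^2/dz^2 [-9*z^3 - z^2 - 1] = -54*z - 2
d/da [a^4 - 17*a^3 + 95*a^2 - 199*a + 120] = 4*a^3 - 51*a^2 + 190*a - 199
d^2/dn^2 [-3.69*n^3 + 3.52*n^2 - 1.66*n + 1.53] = 7.04 - 22.14*n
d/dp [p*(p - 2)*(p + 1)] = 3*p^2 - 2*p - 2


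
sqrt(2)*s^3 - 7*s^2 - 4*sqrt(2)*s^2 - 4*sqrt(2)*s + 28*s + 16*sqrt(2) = (s - 4)*(s - 4*sqrt(2))*(sqrt(2)*s + 1)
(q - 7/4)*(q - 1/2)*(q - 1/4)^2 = q^4 - 11*q^3/4 + 33*q^2/16 - 37*q/64 + 7/128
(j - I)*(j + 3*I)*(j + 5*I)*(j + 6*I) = j^4 + 13*I*j^3 - 49*j^2 - 27*I*j - 90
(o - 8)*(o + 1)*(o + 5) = o^3 - 2*o^2 - 43*o - 40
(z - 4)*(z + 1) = z^2 - 3*z - 4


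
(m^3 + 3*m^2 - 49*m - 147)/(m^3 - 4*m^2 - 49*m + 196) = (m + 3)/(m - 4)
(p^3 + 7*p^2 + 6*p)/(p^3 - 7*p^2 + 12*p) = (p^2 + 7*p + 6)/(p^2 - 7*p + 12)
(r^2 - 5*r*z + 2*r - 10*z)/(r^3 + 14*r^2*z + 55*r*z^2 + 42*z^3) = (r^2 - 5*r*z + 2*r - 10*z)/(r^3 + 14*r^2*z + 55*r*z^2 + 42*z^3)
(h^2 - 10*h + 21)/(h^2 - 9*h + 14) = (h - 3)/(h - 2)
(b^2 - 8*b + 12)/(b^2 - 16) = (b^2 - 8*b + 12)/(b^2 - 16)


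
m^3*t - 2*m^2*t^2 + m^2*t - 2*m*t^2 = m*(m - 2*t)*(m*t + t)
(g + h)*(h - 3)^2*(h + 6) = g*h^3 - 27*g*h + 54*g + h^4 - 27*h^2 + 54*h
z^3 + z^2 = z^2*(z + 1)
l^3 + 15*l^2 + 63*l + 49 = (l + 1)*(l + 7)^2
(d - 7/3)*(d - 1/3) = d^2 - 8*d/3 + 7/9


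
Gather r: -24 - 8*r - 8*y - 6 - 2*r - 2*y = -10*r - 10*y - 30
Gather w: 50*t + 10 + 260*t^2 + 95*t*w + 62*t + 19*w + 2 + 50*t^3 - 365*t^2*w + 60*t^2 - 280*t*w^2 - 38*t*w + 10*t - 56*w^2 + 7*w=50*t^3 + 320*t^2 + 122*t + w^2*(-280*t - 56) + w*(-365*t^2 + 57*t + 26) + 12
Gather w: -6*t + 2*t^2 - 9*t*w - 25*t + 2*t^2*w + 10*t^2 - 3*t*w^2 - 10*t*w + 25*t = 12*t^2 - 3*t*w^2 - 6*t + w*(2*t^2 - 19*t)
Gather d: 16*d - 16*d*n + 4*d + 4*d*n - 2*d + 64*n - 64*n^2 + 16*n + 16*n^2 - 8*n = d*(18 - 12*n) - 48*n^2 + 72*n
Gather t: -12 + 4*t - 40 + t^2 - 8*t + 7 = t^2 - 4*t - 45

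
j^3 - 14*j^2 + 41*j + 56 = (j - 8)*(j - 7)*(j + 1)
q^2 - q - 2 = (q - 2)*(q + 1)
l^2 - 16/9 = (l - 4/3)*(l + 4/3)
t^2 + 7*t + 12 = (t + 3)*(t + 4)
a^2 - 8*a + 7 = (a - 7)*(a - 1)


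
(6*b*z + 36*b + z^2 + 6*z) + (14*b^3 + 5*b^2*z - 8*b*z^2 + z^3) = 14*b^3 + 5*b^2*z - 8*b*z^2 + 6*b*z + 36*b + z^3 + z^2 + 6*z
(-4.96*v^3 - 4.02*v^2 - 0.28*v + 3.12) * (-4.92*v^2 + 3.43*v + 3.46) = 24.4032*v^5 + 2.7656*v^4 - 29.5726*v^3 - 30.22*v^2 + 9.7328*v + 10.7952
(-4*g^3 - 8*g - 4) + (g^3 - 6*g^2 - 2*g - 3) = -3*g^3 - 6*g^2 - 10*g - 7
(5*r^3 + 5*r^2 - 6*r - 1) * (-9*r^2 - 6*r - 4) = -45*r^5 - 75*r^4 + 4*r^3 + 25*r^2 + 30*r + 4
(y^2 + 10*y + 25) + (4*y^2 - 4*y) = 5*y^2 + 6*y + 25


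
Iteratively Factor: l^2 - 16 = (l + 4)*(l - 4)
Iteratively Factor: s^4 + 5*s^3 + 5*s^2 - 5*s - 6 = (s - 1)*(s^3 + 6*s^2 + 11*s + 6) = (s - 1)*(s + 3)*(s^2 + 3*s + 2) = (s - 1)*(s + 1)*(s + 3)*(s + 2)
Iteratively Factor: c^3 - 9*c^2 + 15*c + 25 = (c - 5)*(c^2 - 4*c - 5) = (c - 5)^2*(c + 1)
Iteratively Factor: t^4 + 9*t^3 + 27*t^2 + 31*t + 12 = (t + 4)*(t^3 + 5*t^2 + 7*t + 3) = (t + 1)*(t + 4)*(t^2 + 4*t + 3) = (t + 1)^2*(t + 4)*(t + 3)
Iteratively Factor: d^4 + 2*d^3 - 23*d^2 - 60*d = (d)*(d^3 + 2*d^2 - 23*d - 60) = d*(d - 5)*(d^2 + 7*d + 12) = d*(d - 5)*(d + 4)*(d + 3)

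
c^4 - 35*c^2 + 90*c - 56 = (c - 4)*(c - 2)*(c - 1)*(c + 7)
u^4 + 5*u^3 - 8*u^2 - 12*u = u*(u - 2)*(u + 1)*(u + 6)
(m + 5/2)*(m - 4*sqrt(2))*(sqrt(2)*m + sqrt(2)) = sqrt(2)*m^3 - 8*m^2 + 7*sqrt(2)*m^2/2 - 28*m + 5*sqrt(2)*m/2 - 20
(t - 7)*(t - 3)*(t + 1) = t^3 - 9*t^2 + 11*t + 21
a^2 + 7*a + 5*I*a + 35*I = (a + 7)*(a + 5*I)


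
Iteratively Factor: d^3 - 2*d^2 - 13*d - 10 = (d + 2)*(d^2 - 4*d - 5) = (d + 1)*(d + 2)*(d - 5)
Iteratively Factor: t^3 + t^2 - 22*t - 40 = (t - 5)*(t^2 + 6*t + 8) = (t - 5)*(t + 4)*(t + 2)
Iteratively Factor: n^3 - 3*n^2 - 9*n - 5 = (n + 1)*(n^2 - 4*n - 5) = (n + 1)^2*(n - 5)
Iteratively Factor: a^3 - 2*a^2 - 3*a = (a - 3)*(a^2 + a) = (a - 3)*(a + 1)*(a)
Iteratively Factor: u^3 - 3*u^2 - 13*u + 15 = (u + 3)*(u^2 - 6*u + 5) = (u - 1)*(u + 3)*(u - 5)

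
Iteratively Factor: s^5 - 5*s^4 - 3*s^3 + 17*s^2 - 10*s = (s - 1)*(s^4 - 4*s^3 - 7*s^2 + 10*s) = (s - 5)*(s - 1)*(s^3 + s^2 - 2*s) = s*(s - 5)*(s - 1)*(s^2 + s - 2) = s*(s - 5)*(s - 1)*(s + 2)*(s - 1)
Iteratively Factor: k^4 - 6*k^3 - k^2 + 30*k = (k)*(k^3 - 6*k^2 - k + 30) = k*(k - 3)*(k^2 - 3*k - 10) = k*(k - 5)*(k - 3)*(k + 2)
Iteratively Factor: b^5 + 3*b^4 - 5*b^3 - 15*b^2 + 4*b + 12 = (b + 2)*(b^4 + b^3 - 7*b^2 - b + 6) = (b + 1)*(b + 2)*(b^3 - 7*b + 6) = (b + 1)*(b + 2)*(b + 3)*(b^2 - 3*b + 2) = (b - 2)*(b + 1)*(b + 2)*(b + 3)*(b - 1)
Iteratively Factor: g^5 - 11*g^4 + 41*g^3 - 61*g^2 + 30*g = (g)*(g^4 - 11*g^3 + 41*g^2 - 61*g + 30) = g*(g - 3)*(g^3 - 8*g^2 + 17*g - 10) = g*(g - 3)*(g - 1)*(g^2 - 7*g + 10) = g*(g - 5)*(g - 3)*(g - 1)*(g - 2)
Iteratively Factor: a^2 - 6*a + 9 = (a - 3)*(a - 3)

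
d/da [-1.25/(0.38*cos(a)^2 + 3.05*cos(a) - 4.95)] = -(0.95*cos(a) + 3.8125)*sin(a)/(0.38*cos(a)^2 + 3.05*cos(a) - 4.95)^2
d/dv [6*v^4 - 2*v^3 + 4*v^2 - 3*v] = 24*v^3 - 6*v^2 + 8*v - 3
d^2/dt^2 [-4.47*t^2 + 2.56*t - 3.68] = -8.94000000000000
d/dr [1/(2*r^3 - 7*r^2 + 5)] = 2*r*(7 - 3*r)/(2*r^3 - 7*r^2 + 5)^2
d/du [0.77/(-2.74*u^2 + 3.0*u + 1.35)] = (4.2196*u - 2.31)/(-2.74*u^2 + 3.0*u + 1.35)^2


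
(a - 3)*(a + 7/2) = a^2 + a/2 - 21/2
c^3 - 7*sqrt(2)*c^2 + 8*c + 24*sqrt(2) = (c - 6*sqrt(2))*(c - 2*sqrt(2))*(c + sqrt(2))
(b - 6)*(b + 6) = b^2 - 36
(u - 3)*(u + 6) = u^2 + 3*u - 18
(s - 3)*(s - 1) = s^2 - 4*s + 3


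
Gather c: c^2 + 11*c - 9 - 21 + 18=c^2 + 11*c - 12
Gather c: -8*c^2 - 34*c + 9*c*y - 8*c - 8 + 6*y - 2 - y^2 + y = -8*c^2 + c*(9*y - 42) - y^2 + 7*y - 10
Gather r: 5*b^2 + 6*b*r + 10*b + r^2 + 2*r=5*b^2 + 10*b + r^2 + r*(6*b + 2)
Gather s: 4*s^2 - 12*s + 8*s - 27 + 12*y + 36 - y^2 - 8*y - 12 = 4*s^2 - 4*s - y^2 + 4*y - 3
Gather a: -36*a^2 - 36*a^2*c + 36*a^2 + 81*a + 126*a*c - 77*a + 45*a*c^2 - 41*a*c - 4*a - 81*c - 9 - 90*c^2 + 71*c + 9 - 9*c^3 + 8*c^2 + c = -36*a^2*c + a*(45*c^2 + 85*c) - 9*c^3 - 82*c^2 - 9*c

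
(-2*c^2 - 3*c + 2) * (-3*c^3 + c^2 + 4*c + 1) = 6*c^5 + 7*c^4 - 17*c^3 - 12*c^2 + 5*c + 2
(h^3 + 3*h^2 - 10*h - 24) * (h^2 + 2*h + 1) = h^5 + 5*h^4 - 3*h^3 - 41*h^2 - 58*h - 24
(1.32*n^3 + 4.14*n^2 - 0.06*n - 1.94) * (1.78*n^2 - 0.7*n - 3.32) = 2.3496*n^5 + 6.4452*n^4 - 7.3872*n^3 - 17.156*n^2 + 1.5572*n + 6.4408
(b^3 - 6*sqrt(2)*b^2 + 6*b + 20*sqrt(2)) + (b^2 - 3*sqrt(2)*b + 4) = b^3 - 6*sqrt(2)*b^2 + b^2 - 3*sqrt(2)*b + 6*b + 4 + 20*sqrt(2)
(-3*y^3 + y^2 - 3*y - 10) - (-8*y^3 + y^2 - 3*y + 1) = 5*y^3 - 11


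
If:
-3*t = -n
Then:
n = 3*t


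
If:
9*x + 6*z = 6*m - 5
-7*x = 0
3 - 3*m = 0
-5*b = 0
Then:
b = 0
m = 1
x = 0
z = 1/6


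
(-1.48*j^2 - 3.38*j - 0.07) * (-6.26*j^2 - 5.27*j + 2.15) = 9.2648*j^4 + 28.9584*j^3 + 15.0688*j^2 - 6.8981*j - 0.1505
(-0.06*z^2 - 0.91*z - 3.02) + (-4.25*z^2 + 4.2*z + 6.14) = -4.31*z^2 + 3.29*z + 3.12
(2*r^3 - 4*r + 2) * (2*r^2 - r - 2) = 4*r^5 - 2*r^4 - 12*r^3 + 8*r^2 + 6*r - 4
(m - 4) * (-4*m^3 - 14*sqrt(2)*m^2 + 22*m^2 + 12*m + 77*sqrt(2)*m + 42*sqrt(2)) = -4*m^4 - 14*sqrt(2)*m^3 + 38*m^3 - 76*m^2 + 133*sqrt(2)*m^2 - 266*sqrt(2)*m - 48*m - 168*sqrt(2)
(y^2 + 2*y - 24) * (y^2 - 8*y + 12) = y^4 - 6*y^3 - 28*y^2 + 216*y - 288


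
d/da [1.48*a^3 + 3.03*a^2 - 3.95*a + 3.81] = 4.44*a^2 + 6.06*a - 3.95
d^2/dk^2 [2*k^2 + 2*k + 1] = 4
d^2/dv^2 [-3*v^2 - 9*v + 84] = -6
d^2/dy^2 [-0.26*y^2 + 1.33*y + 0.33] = -0.520000000000000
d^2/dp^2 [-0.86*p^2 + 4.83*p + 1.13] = -1.72000000000000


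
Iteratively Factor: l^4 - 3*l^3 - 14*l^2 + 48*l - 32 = (l - 4)*(l^3 + l^2 - 10*l + 8) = (l - 4)*(l + 4)*(l^2 - 3*l + 2) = (l - 4)*(l - 2)*(l + 4)*(l - 1)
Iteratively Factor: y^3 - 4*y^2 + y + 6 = (y - 2)*(y^2 - 2*y - 3) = (y - 3)*(y - 2)*(y + 1)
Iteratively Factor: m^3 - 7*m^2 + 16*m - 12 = (m - 3)*(m^2 - 4*m + 4) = (m - 3)*(m - 2)*(m - 2)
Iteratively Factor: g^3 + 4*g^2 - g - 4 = (g - 1)*(g^2 + 5*g + 4) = (g - 1)*(g + 1)*(g + 4)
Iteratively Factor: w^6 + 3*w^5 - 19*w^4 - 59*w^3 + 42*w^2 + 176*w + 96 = (w + 1)*(w^5 + 2*w^4 - 21*w^3 - 38*w^2 + 80*w + 96) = (w + 1)*(w + 3)*(w^4 - w^3 - 18*w^2 + 16*w + 32) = (w - 2)*(w + 1)*(w + 3)*(w^3 + w^2 - 16*w - 16) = (w - 2)*(w + 1)*(w + 3)*(w + 4)*(w^2 - 3*w - 4) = (w - 2)*(w + 1)^2*(w + 3)*(w + 4)*(w - 4)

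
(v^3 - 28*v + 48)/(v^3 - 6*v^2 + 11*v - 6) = (v^2 + 2*v - 24)/(v^2 - 4*v + 3)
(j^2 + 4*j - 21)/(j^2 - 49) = (j - 3)/(j - 7)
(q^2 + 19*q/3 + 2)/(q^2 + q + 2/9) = 3*(q + 6)/(3*q + 2)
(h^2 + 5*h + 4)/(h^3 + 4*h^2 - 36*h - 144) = (h + 1)/(h^2 - 36)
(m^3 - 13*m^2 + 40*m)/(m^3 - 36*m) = (m^2 - 13*m + 40)/(m^2 - 36)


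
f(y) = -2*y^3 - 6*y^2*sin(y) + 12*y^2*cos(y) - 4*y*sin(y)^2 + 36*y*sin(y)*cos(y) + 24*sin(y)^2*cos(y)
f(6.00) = -14.88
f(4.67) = -96.59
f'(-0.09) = -13.11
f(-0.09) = 0.59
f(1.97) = -94.85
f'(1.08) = -42.26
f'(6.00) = 29.03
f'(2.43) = -103.82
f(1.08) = 19.51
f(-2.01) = -12.06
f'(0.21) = 26.85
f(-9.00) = 653.41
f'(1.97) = -169.53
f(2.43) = -160.66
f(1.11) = 18.13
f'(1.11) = -49.32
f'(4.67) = 39.69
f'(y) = -12*y^2*sin(y) - 6*y^2*cos(y) - 6*y^2 - 36*y*sin(y)^2 - 8*y*sin(y)*cos(y) - 12*y*sin(y) + 36*y*cos(y)^2 + 24*y*cos(y) - 24*sin(y)^3 - 4*sin(y)^2 + 48*sin(y)*cos(y)^2 + 36*sin(y)*cos(y)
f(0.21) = 2.97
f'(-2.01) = 101.53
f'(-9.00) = 320.87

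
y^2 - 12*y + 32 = (y - 8)*(y - 4)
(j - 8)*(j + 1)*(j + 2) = j^3 - 5*j^2 - 22*j - 16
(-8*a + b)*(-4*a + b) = 32*a^2 - 12*a*b + b^2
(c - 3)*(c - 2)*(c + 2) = c^3 - 3*c^2 - 4*c + 12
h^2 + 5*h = h*(h + 5)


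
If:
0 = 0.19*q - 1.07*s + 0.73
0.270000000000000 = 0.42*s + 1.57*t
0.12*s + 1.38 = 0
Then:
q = -68.61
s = -11.50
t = 3.25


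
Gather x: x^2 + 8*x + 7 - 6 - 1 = x^2 + 8*x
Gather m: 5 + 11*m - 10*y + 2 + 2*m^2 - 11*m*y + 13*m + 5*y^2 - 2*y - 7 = 2*m^2 + m*(24 - 11*y) + 5*y^2 - 12*y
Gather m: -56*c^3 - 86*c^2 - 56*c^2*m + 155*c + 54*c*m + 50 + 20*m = -56*c^3 - 86*c^2 + 155*c + m*(-56*c^2 + 54*c + 20) + 50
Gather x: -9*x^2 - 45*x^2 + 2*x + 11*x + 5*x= -54*x^2 + 18*x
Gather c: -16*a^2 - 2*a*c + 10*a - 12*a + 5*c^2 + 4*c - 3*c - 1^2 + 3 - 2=-16*a^2 - 2*a + 5*c^2 + c*(1 - 2*a)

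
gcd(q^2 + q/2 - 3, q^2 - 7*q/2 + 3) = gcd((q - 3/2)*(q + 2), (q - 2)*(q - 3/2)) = q - 3/2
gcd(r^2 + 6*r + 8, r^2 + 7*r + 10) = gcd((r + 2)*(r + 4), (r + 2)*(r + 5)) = r + 2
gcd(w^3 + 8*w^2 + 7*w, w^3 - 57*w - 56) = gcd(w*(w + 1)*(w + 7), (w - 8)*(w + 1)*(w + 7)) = w^2 + 8*w + 7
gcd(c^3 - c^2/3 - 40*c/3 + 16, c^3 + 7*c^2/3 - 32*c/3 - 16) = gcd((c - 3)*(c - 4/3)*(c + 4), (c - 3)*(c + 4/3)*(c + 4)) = c^2 + c - 12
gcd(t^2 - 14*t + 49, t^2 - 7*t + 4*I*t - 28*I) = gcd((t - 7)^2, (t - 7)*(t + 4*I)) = t - 7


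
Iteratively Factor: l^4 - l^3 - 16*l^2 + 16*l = (l)*(l^3 - l^2 - 16*l + 16) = l*(l - 1)*(l^2 - 16) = l*(l - 1)*(l + 4)*(l - 4)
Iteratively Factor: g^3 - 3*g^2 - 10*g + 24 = (g - 4)*(g^2 + g - 6) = (g - 4)*(g + 3)*(g - 2)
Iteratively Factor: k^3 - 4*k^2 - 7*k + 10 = (k - 5)*(k^2 + k - 2) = (k - 5)*(k - 1)*(k + 2)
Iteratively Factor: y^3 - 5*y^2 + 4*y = (y)*(y^2 - 5*y + 4) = y*(y - 4)*(y - 1)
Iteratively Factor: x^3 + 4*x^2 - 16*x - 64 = (x + 4)*(x^2 - 16) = (x + 4)^2*(x - 4)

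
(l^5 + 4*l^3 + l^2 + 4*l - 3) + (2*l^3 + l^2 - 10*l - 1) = l^5 + 6*l^3 + 2*l^2 - 6*l - 4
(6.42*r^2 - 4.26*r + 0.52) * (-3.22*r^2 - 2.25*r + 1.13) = -20.6724*r^4 - 0.7278*r^3 + 15.1652*r^2 - 5.9838*r + 0.5876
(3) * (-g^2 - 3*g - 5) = -3*g^2 - 9*g - 15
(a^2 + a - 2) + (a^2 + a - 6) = 2*a^2 + 2*a - 8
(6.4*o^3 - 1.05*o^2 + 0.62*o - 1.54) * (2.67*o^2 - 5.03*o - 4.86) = 17.088*o^5 - 34.9955*o^4 - 24.1671*o^3 - 2.1274*o^2 + 4.733*o + 7.4844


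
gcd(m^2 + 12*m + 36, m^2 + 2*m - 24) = m + 6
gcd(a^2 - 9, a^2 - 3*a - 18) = a + 3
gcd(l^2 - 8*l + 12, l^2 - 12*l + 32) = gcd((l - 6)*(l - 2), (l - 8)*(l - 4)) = 1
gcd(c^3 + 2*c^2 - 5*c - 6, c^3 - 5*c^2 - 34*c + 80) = c - 2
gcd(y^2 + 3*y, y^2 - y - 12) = y + 3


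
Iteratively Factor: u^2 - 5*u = (u)*(u - 5)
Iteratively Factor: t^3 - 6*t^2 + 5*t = (t - 1)*(t^2 - 5*t) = t*(t - 1)*(t - 5)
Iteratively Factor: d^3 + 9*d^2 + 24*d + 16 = (d + 1)*(d^2 + 8*d + 16) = (d + 1)*(d + 4)*(d + 4)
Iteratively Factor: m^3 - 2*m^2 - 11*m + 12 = (m - 4)*(m^2 + 2*m - 3) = (m - 4)*(m - 1)*(m + 3)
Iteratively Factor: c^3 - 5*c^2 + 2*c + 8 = (c - 2)*(c^2 - 3*c - 4) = (c - 2)*(c + 1)*(c - 4)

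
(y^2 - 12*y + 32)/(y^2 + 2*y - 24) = (y - 8)/(y + 6)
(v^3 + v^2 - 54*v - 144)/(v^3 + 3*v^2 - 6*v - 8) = (v^3 + v^2 - 54*v - 144)/(v^3 + 3*v^2 - 6*v - 8)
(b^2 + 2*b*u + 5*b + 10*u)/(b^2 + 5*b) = (b + 2*u)/b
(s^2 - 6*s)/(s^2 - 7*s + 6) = s/(s - 1)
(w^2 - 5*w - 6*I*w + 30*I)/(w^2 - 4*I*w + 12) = (w - 5)/(w + 2*I)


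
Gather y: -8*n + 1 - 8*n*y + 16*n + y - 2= 8*n + y*(1 - 8*n) - 1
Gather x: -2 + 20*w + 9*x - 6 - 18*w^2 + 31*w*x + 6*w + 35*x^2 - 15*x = -18*w^2 + 26*w + 35*x^2 + x*(31*w - 6) - 8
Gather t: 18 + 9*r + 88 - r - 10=8*r + 96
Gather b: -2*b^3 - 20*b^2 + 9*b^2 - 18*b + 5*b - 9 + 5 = -2*b^3 - 11*b^2 - 13*b - 4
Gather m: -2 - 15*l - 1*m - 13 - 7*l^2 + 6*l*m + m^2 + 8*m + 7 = -7*l^2 - 15*l + m^2 + m*(6*l + 7) - 8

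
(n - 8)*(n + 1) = n^2 - 7*n - 8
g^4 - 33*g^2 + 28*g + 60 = (g - 5)*(g - 2)*(g + 1)*(g + 6)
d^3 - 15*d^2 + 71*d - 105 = (d - 7)*(d - 5)*(d - 3)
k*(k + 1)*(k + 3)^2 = k^4 + 7*k^3 + 15*k^2 + 9*k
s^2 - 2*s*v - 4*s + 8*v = (s - 4)*(s - 2*v)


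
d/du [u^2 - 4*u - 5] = 2*u - 4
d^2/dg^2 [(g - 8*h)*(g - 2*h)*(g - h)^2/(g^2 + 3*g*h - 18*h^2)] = 2*(g^6 + 9*g^5*h - 27*g^4*h^2 - 909*g^3*h^3 + 5934*g^2*h^4 - 13788*g*h^5 + 10152*h^6)/(g^6 + 9*g^5*h - 27*g^4*h^2 - 297*g^3*h^3 + 486*g^2*h^4 + 2916*g*h^5 - 5832*h^6)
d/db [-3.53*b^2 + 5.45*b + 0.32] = 5.45 - 7.06*b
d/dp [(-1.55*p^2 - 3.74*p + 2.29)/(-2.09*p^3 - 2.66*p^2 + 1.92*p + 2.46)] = (-3.2395*p^4 - 15.6332*p^3 + 1.4339*p^2 + 4.5568*p - 13.5972)/(4.3681*p^6 + 11.1188*p^5 - 0.949999999999998*p^4 - 20.4972*p^3 - 9.4008*p^2 + 9.4464*p + 6.0516)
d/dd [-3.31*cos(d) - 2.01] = 3.31*sin(d)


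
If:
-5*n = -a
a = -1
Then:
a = -1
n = -1/5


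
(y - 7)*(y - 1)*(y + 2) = y^3 - 6*y^2 - 9*y + 14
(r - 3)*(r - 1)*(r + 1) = r^3 - 3*r^2 - r + 3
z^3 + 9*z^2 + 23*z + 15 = (z + 1)*(z + 3)*(z + 5)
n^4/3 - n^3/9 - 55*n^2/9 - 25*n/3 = n*(n/3 + 1)*(n - 5)*(n + 5/3)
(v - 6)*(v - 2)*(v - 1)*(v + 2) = v^4 - 7*v^3 + 2*v^2 + 28*v - 24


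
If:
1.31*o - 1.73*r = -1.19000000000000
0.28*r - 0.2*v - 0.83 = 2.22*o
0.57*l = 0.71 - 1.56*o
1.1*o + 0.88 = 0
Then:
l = 3.44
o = -0.80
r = 0.08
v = 4.84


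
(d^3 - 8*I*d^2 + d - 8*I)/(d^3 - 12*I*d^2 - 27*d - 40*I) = (d - I)/(d - 5*I)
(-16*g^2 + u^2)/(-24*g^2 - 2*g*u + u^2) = (-4*g + u)/(-6*g + u)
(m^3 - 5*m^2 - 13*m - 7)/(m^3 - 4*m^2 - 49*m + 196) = (m^2 + 2*m + 1)/(m^2 + 3*m - 28)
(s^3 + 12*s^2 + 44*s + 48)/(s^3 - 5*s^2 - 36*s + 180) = (s^2 + 6*s + 8)/(s^2 - 11*s + 30)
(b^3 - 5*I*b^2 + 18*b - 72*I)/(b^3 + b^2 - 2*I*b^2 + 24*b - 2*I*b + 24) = (b - 3*I)/(b + 1)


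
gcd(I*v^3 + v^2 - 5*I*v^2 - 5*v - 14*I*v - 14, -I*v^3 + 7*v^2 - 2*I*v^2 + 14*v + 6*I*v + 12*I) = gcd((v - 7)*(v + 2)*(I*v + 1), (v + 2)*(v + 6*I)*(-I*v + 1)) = v + 2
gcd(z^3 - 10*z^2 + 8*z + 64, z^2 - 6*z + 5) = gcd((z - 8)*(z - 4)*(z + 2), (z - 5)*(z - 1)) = 1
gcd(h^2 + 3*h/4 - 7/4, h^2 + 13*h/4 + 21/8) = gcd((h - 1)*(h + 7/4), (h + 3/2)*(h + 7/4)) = h + 7/4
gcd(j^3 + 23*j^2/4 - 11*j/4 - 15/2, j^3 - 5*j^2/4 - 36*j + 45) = j^2 + 19*j/4 - 15/2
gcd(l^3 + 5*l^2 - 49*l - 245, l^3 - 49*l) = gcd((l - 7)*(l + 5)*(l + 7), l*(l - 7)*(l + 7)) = l^2 - 49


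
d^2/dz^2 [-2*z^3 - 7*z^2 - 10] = -12*z - 14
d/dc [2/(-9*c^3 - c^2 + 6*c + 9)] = 2*(27*c^2 + 2*c - 6)/(9*c^3 + c^2 - 6*c - 9)^2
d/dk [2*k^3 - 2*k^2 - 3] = 2*k*(3*k - 2)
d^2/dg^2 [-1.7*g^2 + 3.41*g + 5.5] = -3.40000000000000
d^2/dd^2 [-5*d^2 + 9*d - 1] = -10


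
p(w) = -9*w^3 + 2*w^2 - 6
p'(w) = -27*w^2 + 4*w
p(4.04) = -566.81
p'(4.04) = -424.52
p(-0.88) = 1.68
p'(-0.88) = -24.43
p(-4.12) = 657.36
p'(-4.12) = -474.79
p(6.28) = -2156.18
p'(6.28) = -1039.72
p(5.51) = -1450.84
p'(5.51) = -797.68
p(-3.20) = 309.39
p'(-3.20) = -289.28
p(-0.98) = 4.39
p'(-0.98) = -29.85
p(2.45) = -126.35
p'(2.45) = -152.27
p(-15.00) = 30819.00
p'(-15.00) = -6135.00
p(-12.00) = 15834.00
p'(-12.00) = -3936.00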